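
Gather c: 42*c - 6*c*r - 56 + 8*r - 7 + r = c*(42 - 6*r) + 9*r - 63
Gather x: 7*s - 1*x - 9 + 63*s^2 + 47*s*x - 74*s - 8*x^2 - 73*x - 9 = 63*s^2 - 67*s - 8*x^2 + x*(47*s - 74) - 18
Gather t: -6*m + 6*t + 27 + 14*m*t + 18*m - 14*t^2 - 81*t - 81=12*m - 14*t^2 + t*(14*m - 75) - 54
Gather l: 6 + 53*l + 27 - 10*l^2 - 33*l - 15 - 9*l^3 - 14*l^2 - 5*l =-9*l^3 - 24*l^2 + 15*l + 18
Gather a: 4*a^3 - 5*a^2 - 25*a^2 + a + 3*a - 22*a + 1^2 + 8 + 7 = 4*a^3 - 30*a^2 - 18*a + 16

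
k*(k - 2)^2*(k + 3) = k^4 - k^3 - 8*k^2 + 12*k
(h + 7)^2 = h^2 + 14*h + 49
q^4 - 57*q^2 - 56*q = q*(q - 8)*(q + 1)*(q + 7)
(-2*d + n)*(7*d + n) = -14*d^2 + 5*d*n + n^2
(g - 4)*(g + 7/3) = g^2 - 5*g/3 - 28/3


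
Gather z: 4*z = 4*z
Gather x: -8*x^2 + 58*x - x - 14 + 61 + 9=-8*x^2 + 57*x + 56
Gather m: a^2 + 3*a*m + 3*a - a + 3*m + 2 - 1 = a^2 + 2*a + m*(3*a + 3) + 1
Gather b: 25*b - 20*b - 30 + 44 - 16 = 5*b - 2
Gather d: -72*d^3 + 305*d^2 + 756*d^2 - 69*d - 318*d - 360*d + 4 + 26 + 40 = -72*d^3 + 1061*d^2 - 747*d + 70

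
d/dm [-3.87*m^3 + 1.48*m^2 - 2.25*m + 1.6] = -11.61*m^2 + 2.96*m - 2.25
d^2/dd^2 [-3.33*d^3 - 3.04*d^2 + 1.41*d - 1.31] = -19.98*d - 6.08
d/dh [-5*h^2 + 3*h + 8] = 3 - 10*h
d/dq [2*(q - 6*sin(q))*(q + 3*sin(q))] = -6*q*cos(q) + 4*q - 6*sin(q) - 36*sin(2*q)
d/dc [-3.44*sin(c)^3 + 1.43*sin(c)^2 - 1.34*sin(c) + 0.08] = (-10.32*sin(c)^2 + 2.86*sin(c) - 1.34)*cos(c)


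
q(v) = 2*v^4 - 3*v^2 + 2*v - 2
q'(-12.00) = -13750.00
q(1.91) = 17.49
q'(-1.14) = -3.01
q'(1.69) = 30.47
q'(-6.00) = -1690.00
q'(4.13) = 540.78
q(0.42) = -1.63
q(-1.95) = 11.61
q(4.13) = 536.96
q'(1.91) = 46.28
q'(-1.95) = -45.62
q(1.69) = 9.13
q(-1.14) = -4.80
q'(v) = 8*v^3 - 6*v + 2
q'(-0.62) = 3.81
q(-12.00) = 41014.00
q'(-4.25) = -586.62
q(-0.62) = -4.10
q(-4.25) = 587.82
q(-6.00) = 2470.00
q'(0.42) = 0.07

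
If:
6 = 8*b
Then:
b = 3/4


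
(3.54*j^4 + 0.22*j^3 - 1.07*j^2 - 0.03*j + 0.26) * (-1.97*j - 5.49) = -6.9738*j^5 - 19.868*j^4 + 0.9001*j^3 + 5.9334*j^2 - 0.3475*j - 1.4274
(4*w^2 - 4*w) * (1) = 4*w^2 - 4*w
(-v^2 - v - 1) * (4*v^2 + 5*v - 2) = -4*v^4 - 9*v^3 - 7*v^2 - 3*v + 2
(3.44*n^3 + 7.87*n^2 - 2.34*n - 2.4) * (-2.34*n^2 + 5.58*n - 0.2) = -8.0496*n^5 + 0.779399999999999*n^4 + 48.7022*n^3 - 9.0152*n^2 - 12.924*n + 0.48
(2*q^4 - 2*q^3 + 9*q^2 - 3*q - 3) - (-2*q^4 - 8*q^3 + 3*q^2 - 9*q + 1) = 4*q^4 + 6*q^3 + 6*q^2 + 6*q - 4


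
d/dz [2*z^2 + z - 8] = 4*z + 1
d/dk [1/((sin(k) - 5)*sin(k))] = (5 - 2*sin(k))*cos(k)/((sin(k) - 5)^2*sin(k)^2)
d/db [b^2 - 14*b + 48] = 2*b - 14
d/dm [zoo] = 0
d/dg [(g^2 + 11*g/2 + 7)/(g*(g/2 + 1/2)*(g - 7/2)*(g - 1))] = 4*(-4*g^5 - 26*g^4 + 21*g^3 + 165*g^2 + 28*g - 49)/(g^2*(4*g^6 - 28*g^5 + 41*g^4 + 56*g^3 - 94*g^2 - 28*g + 49))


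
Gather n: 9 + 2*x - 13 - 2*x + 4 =0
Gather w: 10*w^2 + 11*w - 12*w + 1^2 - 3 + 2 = 10*w^2 - w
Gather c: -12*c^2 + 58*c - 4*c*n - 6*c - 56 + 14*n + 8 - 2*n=-12*c^2 + c*(52 - 4*n) + 12*n - 48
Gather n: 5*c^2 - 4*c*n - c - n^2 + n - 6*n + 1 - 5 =5*c^2 - c - n^2 + n*(-4*c - 5) - 4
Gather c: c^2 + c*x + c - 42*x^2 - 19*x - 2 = c^2 + c*(x + 1) - 42*x^2 - 19*x - 2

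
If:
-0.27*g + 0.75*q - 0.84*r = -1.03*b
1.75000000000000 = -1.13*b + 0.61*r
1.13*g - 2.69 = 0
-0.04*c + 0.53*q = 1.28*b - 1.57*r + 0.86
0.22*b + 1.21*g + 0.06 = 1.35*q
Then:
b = -3.51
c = -30.67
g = 2.38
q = 1.61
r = -3.64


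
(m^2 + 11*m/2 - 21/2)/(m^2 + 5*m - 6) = (2*m^2 + 11*m - 21)/(2*(m^2 + 5*m - 6))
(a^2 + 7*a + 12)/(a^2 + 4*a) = (a + 3)/a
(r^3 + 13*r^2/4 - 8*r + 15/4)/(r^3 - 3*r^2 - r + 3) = (4*r^2 + 17*r - 15)/(4*(r^2 - 2*r - 3))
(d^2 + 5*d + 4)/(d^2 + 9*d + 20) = (d + 1)/(d + 5)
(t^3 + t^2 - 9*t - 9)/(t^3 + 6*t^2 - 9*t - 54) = (t + 1)/(t + 6)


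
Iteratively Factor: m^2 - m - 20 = (m + 4)*(m - 5)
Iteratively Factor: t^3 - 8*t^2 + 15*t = (t - 3)*(t^2 - 5*t) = (t - 5)*(t - 3)*(t)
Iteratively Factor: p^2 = (p)*(p)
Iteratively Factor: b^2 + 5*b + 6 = (b + 3)*(b + 2)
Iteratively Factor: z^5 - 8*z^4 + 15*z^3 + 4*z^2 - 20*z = (z + 1)*(z^4 - 9*z^3 + 24*z^2 - 20*z) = (z - 2)*(z + 1)*(z^3 - 7*z^2 + 10*z) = (z - 2)^2*(z + 1)*(z^2 - 5*z) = (z - 5)*(z - 2)^2*(z + 1)*(z)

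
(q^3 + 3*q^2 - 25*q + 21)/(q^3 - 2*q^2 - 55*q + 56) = (q - 3)/(q - 8)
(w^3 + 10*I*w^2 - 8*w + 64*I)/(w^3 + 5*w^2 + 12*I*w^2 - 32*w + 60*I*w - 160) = (w - 2*I)/(w + 5)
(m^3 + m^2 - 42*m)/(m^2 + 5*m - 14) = m*(m - 6)/(m - 2)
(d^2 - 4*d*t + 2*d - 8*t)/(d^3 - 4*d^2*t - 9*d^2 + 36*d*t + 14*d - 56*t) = (d + 2)/(d^2 - 9*d + 14)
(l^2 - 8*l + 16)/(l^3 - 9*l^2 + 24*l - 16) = 1/(l - 1)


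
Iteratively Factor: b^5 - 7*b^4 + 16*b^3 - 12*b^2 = (b - 2)*(b^4 - 5*b^3 + 6*b^2) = (b - 3)*(b - 2)*(b^3 - 2*b^2) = b*(b - 3)*(b - 2)*(b^2 - 2*b) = b^2*(b - 3)*(b - 2)*(b - 2)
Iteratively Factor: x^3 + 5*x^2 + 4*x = (x + 4)*(x^2 + x) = (x + 1)*(x + 4)*(x)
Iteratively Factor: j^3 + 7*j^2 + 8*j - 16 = (j + 4)*(j^2 + 3*j - 4) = (j - 1)*(j + 4)*(j + 4)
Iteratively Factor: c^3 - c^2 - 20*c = (c + 4)*(c^2 - 5*c) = (c - 5)*(c + 4)*(c)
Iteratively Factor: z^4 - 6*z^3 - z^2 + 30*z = (z + 2)*(z^3 - 8*z^2 + 15*z) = (z - 5)*(z + 2)*(z^2 - 3*z) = z*(z - 5)*(z + 2)*(z - 3)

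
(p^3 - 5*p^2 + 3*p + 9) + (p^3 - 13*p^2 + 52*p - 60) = 2*p^3 - 18*p^2 + 55*p - 51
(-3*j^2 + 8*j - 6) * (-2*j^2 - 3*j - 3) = 6*j^4 - 7*j^3 - 3*j^2 - 6*j + 18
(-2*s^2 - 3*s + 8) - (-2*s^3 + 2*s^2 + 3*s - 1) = 2*s^3 - 4*s^2 - 6*s + 9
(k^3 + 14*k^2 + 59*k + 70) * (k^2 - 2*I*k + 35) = k^5 + 14*k^4 - 2*I*k^4 + 94*k^3 - 28*I*k^3 + 560*k^2 - 118*I*k^2 + 2065*k - 140*I*k + 2450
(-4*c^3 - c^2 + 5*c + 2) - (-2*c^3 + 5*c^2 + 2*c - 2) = -2*c^3 - 6*c^2 + 3*c + 4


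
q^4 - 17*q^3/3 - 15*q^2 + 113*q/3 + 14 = (q - 7)*(q - 2)*(q + 1/3)*(q + 3)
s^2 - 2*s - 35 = (s - 7)*(s + 5)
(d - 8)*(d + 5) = d^2 - 3*d - 40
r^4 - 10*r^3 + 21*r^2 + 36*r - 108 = (r - 6)*(r - 3)^2*(r + 2)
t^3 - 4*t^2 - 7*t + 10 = (t - 5)*(t - 1)*(t + 2)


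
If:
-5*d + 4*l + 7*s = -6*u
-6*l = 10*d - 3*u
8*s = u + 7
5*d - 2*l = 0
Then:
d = -147/1495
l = -147/598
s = 231/299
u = -245/299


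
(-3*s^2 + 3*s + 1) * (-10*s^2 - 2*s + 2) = 30*s^4 - 24*s^3 - 22*s^2 + 4*s + 2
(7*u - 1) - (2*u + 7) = 5*u - 8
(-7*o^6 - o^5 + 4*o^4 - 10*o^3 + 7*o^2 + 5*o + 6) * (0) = 0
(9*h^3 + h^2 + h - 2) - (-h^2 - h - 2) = 9*h^3 + 2*h^2 + 2*h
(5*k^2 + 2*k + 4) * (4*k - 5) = 20*k^3 - 17*k^2 + 6*k - 20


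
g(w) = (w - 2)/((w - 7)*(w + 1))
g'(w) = -(w - 2)/((w - 7)*(w + 1)^2) + 1/((w - 7)*(w + 1)) - (w - 2)/((w - 7)^2*(w + 1))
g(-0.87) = 2.81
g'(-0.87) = -22.20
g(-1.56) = -0.74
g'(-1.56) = -1.20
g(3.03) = -0.06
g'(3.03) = -0.06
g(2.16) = -0.01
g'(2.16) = -0.06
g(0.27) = 0.20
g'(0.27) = -0.25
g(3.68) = -0.11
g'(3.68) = -0.07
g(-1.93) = -0.47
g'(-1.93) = -0.44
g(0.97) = 0.09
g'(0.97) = -0.11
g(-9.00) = -0.09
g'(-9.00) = -0.00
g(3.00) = -0.06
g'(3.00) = -0.06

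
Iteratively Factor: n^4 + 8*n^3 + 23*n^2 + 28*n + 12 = (n + 3)*(n^3 + 5*n^2 + 8*n + 4) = (n + 2)*(n + 3)*(n^2 + 3*n + 2) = (n + 1)*(n + 2)*(n + 3)*(n + 2)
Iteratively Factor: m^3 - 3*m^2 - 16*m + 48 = (m - 3)*(m^2 - 16) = (m - 4)*(m - 3)*(m + 4)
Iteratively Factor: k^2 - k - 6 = (k - 3)*(k + 2)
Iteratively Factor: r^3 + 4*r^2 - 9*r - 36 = (r + 4)*(r^2 - 9) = (r - 3)*(r + 4)*(r + 3)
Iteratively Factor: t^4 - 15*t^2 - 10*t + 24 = (t - 1)*(t^3 + t^2 - 14*t - 24) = (t - 4)*(t - 1)*(t^2 + 5*t + 6) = (t - 4)*(t - 1)*(t + 2)*(t + 3)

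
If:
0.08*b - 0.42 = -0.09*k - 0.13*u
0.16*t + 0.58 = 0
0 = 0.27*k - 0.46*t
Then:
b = 12.1979166666667 - 1.625*u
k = -6.18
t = -3.62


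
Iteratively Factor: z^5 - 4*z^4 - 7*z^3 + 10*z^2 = (z)*(z^4 - 4*z^3 - 7*z^2 + 10*z) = z*(z - 5)*(z^3 + z^2 - 2*z) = z^2*(z - 5)*(z^2 + z - 2) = z^2*(z - 5)*(z - 1)*(z + 2)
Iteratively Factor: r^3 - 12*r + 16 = (r - 2)*(r^2 + 2*r - 8) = (r - 2)*(r + 4)*(r - 2)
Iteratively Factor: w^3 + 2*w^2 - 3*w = (w - 1)*(w^2 + 3*w) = (w - 1)*(w + 3)*(w)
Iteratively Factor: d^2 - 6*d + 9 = (d - 3)*(d - 3)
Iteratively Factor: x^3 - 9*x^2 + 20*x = (x - 4)*(x^2 - 5*x) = (x - 5)*(x - 4)*(x)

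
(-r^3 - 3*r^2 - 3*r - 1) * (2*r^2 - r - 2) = -2*r^5 - 5*r^4 - r^3 + 7*r^2 + 7*r + 2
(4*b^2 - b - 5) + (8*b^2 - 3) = 12*b^2 - b - 8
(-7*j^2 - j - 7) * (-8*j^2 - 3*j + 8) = 56*j^4 + 29*j^3 + 3*j^2 + 13*j - 56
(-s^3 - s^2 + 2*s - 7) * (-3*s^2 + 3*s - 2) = 3*s^5 - 7*s^3 + 29*s^2 - 25*s + 14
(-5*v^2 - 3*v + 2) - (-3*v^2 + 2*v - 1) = -2*v^2 - 5*v + 3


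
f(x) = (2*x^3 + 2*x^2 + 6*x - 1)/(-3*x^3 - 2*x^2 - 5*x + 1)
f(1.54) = -0.91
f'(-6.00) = 0.00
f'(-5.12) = -0.01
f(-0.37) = -1.12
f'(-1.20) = -0.28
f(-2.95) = -0.70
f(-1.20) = -0.94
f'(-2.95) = -0.05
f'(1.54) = 0.14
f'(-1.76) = -0.18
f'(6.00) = 0.01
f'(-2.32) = -0.09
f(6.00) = -0.72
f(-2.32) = -0.74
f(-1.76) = -0.82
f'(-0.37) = 0.01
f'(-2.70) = -0.06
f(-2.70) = -0.71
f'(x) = (6*x^2 + 4*x + 6)/(-3*x^3 - 2*x^2 - 5*x + 1) + (9*x^2 + 4*x + 5)*(2*x^3 + 2*x^2 + 6*x - 1)/(-3*x^3 - 2*x^2 - 5*x + 1)^2 = (2*x^4 + 16*x^3 - x^2 + 1)/(9*x^6 + 12*x^5 + 34*x^4 + 14*x^3 + 21*x^2 - 10*x + 1)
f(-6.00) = -0.65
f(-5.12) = -0.66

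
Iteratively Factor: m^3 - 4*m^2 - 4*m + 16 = (m - 2)*(m^2 - 2*m - 8) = (m - 2)*(m + 2)*(m - 4)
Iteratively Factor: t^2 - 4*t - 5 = (t - 5)*(t + 1)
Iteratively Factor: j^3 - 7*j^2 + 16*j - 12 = (j - 2)*(j^2 - 5*j + 6) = (j - 2)^2*(j - 3)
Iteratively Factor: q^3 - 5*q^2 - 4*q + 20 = (q - 2)*(q^2 - 3*q - 10) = (q - 5)*(q - 2)*(q + 2)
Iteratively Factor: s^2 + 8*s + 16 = (s + 4)*(s + 4)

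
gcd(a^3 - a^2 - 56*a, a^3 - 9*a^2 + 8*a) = a^2 - 8*a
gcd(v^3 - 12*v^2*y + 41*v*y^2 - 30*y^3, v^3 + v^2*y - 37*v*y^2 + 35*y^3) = v^2 - 6*v*y + 5*y^2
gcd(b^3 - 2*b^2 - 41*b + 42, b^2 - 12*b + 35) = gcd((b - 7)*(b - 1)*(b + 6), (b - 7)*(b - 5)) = b - 7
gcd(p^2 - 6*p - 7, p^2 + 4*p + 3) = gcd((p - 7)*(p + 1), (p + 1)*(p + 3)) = p + 1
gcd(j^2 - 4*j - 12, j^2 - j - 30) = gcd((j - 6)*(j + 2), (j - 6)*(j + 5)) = j - 6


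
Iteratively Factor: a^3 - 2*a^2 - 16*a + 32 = (a + 4)*(a^2 - 6*a + 8) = (a - 2)*(a + 4)*(a - 4)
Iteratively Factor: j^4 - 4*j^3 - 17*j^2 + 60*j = (j + 4)*(j^3 - 8*j^2 + 15*j) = j*(j + 4)*(j^2 - 8*j + 15) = j*(j - 5)*(j + 4)*(j - 3)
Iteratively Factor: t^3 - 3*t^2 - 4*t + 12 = (t - 2)*(t^2 - t - 6) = (t - 2)*(t + 2)*(t - 3)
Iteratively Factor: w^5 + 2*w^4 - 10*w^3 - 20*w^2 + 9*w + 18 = (w - 3)*(w^4 + 5*w^3 + 5*w^2 - 5*w - 6) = (w - 3)*(w + 2)*(w^3 + 3*w^2 - w - 3) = (w - 3)*(w + 1)*(w + 2)*(w^2 + 2*w - 3) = (w - 3)*(w - 1)*(w + 1)*(w + 2)*(w + 3)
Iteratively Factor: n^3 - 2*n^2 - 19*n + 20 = (n - 1)*(n^2 - n - 20) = (n - 1)*(n + 4)*(n - 5)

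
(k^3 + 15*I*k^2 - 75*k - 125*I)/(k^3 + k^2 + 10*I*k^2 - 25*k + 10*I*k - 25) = (k + 5*I)/(k + 1)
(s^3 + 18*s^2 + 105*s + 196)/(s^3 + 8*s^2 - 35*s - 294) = (s + 4)/(s - 6)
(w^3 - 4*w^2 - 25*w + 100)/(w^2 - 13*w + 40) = (w^2 + w - 20)/(w - 8)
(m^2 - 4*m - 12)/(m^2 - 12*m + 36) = (m + 2)/(m - 6)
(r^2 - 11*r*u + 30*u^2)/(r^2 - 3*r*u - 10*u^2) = (r - 6*u)/(r + 2*u)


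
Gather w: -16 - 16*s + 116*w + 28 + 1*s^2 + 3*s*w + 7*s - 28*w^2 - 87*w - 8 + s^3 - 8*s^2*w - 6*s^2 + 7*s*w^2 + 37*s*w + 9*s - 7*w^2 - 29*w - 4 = s^3 - 5*s^2 + w^2*(7*s - 35) + w*(-8*s^2 + 40*s)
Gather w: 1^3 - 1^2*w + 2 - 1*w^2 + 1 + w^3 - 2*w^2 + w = w^3 - 3*w^2 + 4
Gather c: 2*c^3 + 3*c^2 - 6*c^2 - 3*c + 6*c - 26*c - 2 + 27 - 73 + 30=2*c^3 - 3*c^2 - 23*c - 18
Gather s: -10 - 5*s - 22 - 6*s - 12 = -11*s - 44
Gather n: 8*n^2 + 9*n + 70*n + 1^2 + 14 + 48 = 8*n^2 + 79*n + 63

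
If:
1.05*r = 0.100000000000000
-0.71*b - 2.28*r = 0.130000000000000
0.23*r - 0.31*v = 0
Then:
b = -0.49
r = 0.10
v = 0.07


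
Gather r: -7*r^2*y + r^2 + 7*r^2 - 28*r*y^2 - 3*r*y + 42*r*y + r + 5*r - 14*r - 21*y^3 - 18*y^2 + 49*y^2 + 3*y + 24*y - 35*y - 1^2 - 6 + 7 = r^2*(8 - 7*y) + r*(-28*y^2 + 39*y - 8) - 21*y^3 + 31*y^2 - 8*y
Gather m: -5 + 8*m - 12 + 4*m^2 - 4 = 4*m^2 + 8*m - 21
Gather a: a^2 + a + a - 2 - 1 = a^2 + 2*a - 3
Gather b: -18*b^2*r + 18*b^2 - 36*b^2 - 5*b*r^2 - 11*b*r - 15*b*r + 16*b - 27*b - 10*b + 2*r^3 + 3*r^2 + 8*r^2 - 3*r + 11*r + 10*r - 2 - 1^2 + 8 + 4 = b^2*(-18*r - 18) + b*(-5*r^2 - 26*r - 21) + 2*r^3 + 11*r^2 + 18*r + 9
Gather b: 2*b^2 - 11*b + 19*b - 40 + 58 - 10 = 2*b^2 + 8*b + 8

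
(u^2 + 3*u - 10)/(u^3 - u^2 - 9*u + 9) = (u^2 + 3*u - 10)/(u^3 - u^2 - 9*u + 9)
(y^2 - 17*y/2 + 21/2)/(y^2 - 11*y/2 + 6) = (y - 7)/(y - 4)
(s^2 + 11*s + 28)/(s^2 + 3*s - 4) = (s + 7)/(s - 1)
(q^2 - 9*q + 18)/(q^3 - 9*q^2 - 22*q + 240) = (q - 3)/(q^2 - 3*q - 40)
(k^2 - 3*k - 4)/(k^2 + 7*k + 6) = (k - 4)/(k + 6)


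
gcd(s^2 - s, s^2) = s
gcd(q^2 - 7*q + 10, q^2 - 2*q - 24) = 1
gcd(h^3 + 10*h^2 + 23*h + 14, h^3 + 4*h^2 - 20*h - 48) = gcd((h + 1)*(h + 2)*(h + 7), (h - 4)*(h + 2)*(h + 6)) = h + 2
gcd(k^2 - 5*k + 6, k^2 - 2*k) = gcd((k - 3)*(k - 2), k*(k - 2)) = k - 2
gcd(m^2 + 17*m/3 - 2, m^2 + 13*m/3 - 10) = m + 6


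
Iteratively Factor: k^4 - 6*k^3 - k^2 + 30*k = (k - 5)*(k^3 - k^2 - 6*k) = k*(k - 5)*(k^2 - k - 6) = k*(k - 5)*(k - 3)*(k + 2)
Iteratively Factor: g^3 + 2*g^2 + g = (g + 1)*(g^2 + g) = g*(g + 1)*(g + 1)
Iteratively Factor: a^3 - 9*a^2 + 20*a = (a - 5)*(a^2 - 4*a) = (a - 5)*(a - 4)*(a)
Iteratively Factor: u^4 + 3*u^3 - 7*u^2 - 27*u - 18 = (u + 2)*(u^3 + u^2 - 9*u - 9) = (u + 1)*(u + 2)*(u^2 - 9) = (u + 1)*(u + 2)*(u + 3)*(u - 3)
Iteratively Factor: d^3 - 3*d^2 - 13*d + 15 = (d + 3)*(d^2 - 6*d + 5) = (d - 1)*(d + 3)*(d - 5)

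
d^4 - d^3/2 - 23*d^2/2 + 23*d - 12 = (d - 2)*(d - 3/2)*(d - 1)*(d + 4)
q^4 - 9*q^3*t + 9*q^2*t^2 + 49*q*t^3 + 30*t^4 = (q - 6*t)*(q - 5*t)*(q + t)^2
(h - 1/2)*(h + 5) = h^2 + 9*h/2 - 5/2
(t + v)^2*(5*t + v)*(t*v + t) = 5*t^4*v + 5*t^4 + 11*t^3*v^2 + 11*t^3*v + 7*t^2*v^3 + 7*t^2*v^2 + t*v^4 + t*v^3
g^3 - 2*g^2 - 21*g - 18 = (g - 6)*(g + 1)*(g + 3)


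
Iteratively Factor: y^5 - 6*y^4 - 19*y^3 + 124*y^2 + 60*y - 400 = (y - 2)*(y^4 - 4*y^3 - 27*y^2 + 70*y + 200) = (y - 5)*(y - 2)*(y^3 + y^2 - 22*y - 40) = (y - 5)*(y - 2)*(y + 2)*(y^2 - y - 20) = (y - 5)*(y - 2)*(y + 2)*(y + 4)*(y - 5)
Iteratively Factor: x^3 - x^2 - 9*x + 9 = (x + 3)*(x^2 - 4*x + 3) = (x - 3)*(x + 3)*(x - 1)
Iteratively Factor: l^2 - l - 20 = (l + 4)*(l - 5)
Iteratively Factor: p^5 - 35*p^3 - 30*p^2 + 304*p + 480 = (p - 5)*(p^4 + 5*p^3 - 10*p^2 - 80*p - 96) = (p - 5)*(p + 3)*(p^3 + 2*p^2 - 16*p - 32) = (p - 5)*(p + 2)*(p + 3)*(p^2 - 16) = (p - 5)*(p - 4)*(p + 2)*(p + 3)*(p + 4)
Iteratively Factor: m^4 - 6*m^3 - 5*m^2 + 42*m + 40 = (m - 4)*(m^3 - 2*m^2 - 13*m - 10) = (m - 4)*(m + 1)*(m^2 - 3*m - 10) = (m - 5)*(m - 4)*(m + 1)*(m + 2)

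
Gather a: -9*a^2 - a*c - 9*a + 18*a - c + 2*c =-9*a^2 + a*(9 - c) + c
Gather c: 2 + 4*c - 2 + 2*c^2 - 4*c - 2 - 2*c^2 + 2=0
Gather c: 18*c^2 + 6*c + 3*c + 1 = 18*c^2 + 9*c + 1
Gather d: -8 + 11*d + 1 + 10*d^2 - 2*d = 10*d^2 + 9*d - 7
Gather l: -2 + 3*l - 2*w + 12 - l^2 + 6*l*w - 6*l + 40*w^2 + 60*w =-l^2 + l*(6*w - 3) + 40*w^2 + 58*w + 10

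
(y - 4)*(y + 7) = y^2 + 3*y - 28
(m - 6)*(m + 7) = m^2 + m - 42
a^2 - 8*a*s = a*(a - 8*s)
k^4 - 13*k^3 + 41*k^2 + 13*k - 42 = (k - 7)*(k - 6)*(k - 1)*(k + 1)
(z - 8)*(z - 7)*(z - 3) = z^3 - 18*z^2 + 101*z - 168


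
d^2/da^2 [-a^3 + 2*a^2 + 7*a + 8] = 4 - 6*a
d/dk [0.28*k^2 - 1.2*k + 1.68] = 0.56*k - 1.2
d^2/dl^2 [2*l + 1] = 0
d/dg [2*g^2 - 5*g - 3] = 4*g - 5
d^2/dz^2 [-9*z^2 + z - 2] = -18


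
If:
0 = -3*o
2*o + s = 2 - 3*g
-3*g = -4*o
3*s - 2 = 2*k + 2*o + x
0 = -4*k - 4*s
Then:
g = 0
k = -2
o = 0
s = 2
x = 8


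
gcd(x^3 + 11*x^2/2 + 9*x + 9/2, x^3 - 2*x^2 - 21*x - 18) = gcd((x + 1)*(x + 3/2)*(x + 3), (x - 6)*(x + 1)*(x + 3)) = x^2 + 4*x + 3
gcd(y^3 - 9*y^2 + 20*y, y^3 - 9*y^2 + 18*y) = y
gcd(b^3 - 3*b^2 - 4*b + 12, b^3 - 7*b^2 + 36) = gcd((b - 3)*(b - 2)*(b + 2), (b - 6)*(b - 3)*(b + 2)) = b^2 - b - 6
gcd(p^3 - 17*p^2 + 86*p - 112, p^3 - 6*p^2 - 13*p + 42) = p^2 - 9*p + 14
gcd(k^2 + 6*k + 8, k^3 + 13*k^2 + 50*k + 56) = k^2 + 6*k + 8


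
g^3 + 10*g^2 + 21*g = g*(g + 3)*(g + 7)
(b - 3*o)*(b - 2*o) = b^2 - 5*b*o + 6*o^2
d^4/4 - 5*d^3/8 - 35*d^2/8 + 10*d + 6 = (d/4 + 1)*(d - 4)*(d - 3)*(d + 1/2)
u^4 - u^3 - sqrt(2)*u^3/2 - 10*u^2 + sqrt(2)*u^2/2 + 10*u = u*(u - 1)*(u - 5*sqrt(2)/2)*(u + 2*sqrt(2))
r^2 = r^2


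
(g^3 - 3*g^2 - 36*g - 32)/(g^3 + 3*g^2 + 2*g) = (g^2 - 4*g - 32)/(g*(g + 2))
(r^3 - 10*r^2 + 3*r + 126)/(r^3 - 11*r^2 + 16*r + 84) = (r + 3)/(r + 2)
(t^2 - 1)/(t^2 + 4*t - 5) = (t + 1)/(t + 5)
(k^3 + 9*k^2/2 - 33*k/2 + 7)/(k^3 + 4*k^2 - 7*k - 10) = (2*k^2 + 13*k - 7)/(2*(k^2 + 6*k + 5))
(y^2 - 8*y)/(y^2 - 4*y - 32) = y/(y + 4)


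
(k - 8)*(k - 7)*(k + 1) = k^3 - 14*k^2 + 41*k + 56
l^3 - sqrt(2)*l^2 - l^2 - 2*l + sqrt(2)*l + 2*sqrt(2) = (l - 2)*(l + 1)*(l - sqrt(2))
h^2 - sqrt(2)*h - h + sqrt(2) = (h - 1)*(h - sqrt(2))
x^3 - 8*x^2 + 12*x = x*(x - 6)*(x - 2)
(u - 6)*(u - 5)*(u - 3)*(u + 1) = u^4 - 13*u^3 + 49*u^2 - 27*u - 90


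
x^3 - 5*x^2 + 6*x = x*(x - 3)*(x - 2)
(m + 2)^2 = m^2 + 4*m + 4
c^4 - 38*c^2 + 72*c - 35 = (c - 5)*(c - 1)^2*(c + 7)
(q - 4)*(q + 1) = q^2 - 3*q - 4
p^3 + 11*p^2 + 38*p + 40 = (p + 2)*(p + 4)*(p + 5)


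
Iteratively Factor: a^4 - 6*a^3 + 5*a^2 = (a)*(a^3 - 6*a^2 + 5*a) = a*(a - 1)*(a^2 - 5*a) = a*(a - 5)*(a - 1)*(a)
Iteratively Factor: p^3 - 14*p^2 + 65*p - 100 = (p - 5)*(p^2 - 9*p + 20) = (p - 5)*(p - 4)*(p - 5)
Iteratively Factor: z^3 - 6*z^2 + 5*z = (z - 5)*(z^2 - z) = (z - 5)*(z - 1)*(z)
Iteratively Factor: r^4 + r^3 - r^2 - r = (r + 1)*(r^3 - r) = (r + 1)^2*(r^2 - r) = r*(r + 1)^2*(r - 1)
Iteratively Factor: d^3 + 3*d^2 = (d)*(d^2 + 3*d) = d^2*(d + 3)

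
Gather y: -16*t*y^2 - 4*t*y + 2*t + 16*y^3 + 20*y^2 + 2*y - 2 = 2*t + 16*y^3 + y^2*(20 - 16*t) + y*(2 - 4*t) - 2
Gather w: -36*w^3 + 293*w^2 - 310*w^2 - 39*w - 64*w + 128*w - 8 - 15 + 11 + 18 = -36*w^3 - 17*w^2 + 25*w + 6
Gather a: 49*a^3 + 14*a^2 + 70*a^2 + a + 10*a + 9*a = 49*a^3 + 84*a^2 + 20*a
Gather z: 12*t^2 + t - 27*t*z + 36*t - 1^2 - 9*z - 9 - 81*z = 12*t^2 + 37*t + z*(-27*t - 90) - 10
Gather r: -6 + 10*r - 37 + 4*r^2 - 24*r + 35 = 4*r^2 - 14*r - 8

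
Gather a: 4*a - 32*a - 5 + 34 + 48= 77 - 28*a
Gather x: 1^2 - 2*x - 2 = -2*x - 1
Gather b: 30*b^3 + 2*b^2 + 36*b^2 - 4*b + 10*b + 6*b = 30*b^3 + 38*b^2 + 12*b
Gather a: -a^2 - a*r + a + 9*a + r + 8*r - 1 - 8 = -a^2 + a*(10 - r) + 9*r - 9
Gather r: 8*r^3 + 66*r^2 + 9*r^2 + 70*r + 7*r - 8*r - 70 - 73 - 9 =8*r^3 + 75*r^2 + 69*r - 152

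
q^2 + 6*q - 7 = (q - 1)*(q + 7)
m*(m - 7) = m^2 - 7*m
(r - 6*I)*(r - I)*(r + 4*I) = r^3 - 3*I*r^2 + 22*r - 24*I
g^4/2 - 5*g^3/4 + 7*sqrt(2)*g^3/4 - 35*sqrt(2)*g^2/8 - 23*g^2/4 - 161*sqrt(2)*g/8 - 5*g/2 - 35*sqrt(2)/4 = (g/2 + 1)*(g - 5)*(g + 1/2)*(g + 7*sqrt(2)/2)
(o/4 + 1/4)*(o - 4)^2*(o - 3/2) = o^4/4 - 17*o^3/8 + 37*o^2/8 + o - 6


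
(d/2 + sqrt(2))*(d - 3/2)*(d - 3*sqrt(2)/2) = d^3/2 - 3*d^2/4 + sqrt(2)*d^2/4 - 3*d - 3*sqrt(2)*d/8 + 9/2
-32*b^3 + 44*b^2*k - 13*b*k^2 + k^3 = (-8*b + k)*(-4*b + k)*(-b + k)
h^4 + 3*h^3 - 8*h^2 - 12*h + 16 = (h - 2)*(h - 1)*(h + 2)*(h + 4)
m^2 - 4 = (m - 2)*(m + 2)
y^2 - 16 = (y - 4)*(y + 4)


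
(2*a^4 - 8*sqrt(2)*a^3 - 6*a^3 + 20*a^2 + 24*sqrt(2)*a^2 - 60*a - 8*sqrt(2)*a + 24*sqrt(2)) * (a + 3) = 2*a^5 - 8*sqrt(2)*a^4 + 2*a^3 + 64*sqrt(2)*a^2 - 180*a + 72*sqrt(2)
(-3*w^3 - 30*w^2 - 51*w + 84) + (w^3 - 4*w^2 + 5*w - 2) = -2*w^3 - 34*w^2 - 46*w + 82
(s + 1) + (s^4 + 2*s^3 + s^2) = s^4 + 2*s^3 + s^2 + s + 1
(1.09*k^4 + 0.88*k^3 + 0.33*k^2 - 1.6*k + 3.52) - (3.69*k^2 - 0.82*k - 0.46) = 1.09*k^4 + 0.88*k^3 - 3.36*k^2 - 0.78*k + 3.98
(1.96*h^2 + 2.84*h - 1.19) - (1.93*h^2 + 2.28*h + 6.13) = 0.03*h^2 + 0.56*h - 7.32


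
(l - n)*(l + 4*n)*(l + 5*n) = l^3 + 8*l^2*n + 11*l*n^2 - 20*n^3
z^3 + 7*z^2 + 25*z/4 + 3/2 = (z + 1/2)^2*(z + 6)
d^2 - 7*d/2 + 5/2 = (d - 5/2)*(d - 1)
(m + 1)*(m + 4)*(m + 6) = m^3 + 11*m^2 + 34*m + 24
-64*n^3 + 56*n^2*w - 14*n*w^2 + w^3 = (-8*n + w)*(-4*n + w)*(-2*n + w)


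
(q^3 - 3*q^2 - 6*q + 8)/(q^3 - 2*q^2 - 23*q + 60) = (q^2 + q - 2)/(q^2 + 2*q - 15)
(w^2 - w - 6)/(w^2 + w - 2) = (w - 3)/(w - 1)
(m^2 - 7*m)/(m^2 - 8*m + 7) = m/(m - 1)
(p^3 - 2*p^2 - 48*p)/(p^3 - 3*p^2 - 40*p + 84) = p*(p - 8)/(p^2 - 9*p + 14)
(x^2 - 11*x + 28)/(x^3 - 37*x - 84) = (x - 4)/(x^2 + 7*x + 12)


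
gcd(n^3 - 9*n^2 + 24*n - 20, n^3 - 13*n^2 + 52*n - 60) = n^2 - 7*n + 10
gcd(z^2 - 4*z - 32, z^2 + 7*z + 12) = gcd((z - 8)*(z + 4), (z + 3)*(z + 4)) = z + 4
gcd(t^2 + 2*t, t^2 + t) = t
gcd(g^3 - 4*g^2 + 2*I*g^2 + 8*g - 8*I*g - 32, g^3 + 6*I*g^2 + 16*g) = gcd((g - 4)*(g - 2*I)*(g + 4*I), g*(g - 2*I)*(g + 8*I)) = g - 2*I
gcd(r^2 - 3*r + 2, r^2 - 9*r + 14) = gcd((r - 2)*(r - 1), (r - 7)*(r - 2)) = r - 2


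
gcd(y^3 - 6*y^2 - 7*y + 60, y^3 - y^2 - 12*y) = y^2 - y - 12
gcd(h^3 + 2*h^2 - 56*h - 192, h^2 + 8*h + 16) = h + 4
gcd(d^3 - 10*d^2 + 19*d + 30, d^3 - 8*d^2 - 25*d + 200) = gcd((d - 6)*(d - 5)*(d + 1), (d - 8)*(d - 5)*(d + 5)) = d - 5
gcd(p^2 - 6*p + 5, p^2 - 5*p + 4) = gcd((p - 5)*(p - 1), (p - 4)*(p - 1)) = p - 1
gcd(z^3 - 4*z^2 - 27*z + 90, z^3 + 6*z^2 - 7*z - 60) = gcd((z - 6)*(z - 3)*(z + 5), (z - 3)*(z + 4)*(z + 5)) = z^2 + 2*z - 15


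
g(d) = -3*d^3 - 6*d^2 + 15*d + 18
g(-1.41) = -6.67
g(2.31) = -16.35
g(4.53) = -316.05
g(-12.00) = 4158.00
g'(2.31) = -60.74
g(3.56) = -140.00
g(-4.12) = 64.16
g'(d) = -9*d^2 - 12*d + 15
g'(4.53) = -224.05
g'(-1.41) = 14.03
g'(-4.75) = -131.06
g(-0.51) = 9.19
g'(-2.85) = -23.90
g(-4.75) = 132.89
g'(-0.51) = 18.78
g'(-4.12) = -88.33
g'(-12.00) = -1137.00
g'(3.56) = -141.78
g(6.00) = -756.00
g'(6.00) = -381.00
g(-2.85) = -4.04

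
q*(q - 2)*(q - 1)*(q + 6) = q^4 + 3*q^3 - 16*q^2 + 12*q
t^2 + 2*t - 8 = (t - 2)*(t + 4)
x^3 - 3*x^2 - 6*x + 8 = (x - 4)*(x - 1)*(x + 2)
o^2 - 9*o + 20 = (o - 5)*(o - 4)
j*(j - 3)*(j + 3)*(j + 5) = j^4 + 5*j^3 - 9*j^2 - 45*j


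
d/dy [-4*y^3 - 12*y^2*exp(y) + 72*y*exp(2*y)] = -12*y^2*exp(y) - 12*y^2 + 144*y*exp(2*y) - 24*y*exp(y) + 72*exp(2*y)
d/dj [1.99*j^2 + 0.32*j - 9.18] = 3.98*j + 0.32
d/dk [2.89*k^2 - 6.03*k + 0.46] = 5.78*k - 6.03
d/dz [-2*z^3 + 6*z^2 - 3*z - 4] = -6*z^2 + 12*z - 3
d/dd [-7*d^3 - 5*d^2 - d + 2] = -21*d^2 - 10*d - 1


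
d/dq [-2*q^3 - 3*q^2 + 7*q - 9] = -6*q^2 - 6*q + 7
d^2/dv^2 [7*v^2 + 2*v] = 14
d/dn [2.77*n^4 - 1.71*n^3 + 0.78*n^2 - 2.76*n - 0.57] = 11.08*n^3 - 5.13*n^2 + 1.56*n - 2.76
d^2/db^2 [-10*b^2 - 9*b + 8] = -20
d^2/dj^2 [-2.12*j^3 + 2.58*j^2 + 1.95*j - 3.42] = 5.16 - 12.72*j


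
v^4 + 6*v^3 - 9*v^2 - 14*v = v*(v - 2)*(v + 1)*(v + 7)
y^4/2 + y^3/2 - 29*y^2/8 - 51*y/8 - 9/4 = (y/2 + 1)*(y - 3)*(y + 1/2)*(y + 3/2)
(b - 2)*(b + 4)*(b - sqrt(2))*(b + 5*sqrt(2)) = b^4 + 2*b^3 + 4*sqrt(2)*b^3 - 18*b^2 + 8*sqrt(2)*b^2 - 32*sqrt(2)*b - 20*b + 80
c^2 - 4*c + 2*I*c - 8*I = (c - 4)*(c + 2*I)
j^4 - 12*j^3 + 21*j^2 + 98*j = j*(j - 7)^2*(j + 2)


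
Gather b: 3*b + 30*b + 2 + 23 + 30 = 33*b + 55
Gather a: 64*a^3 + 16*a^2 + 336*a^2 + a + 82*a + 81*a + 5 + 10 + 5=64*a^3 + 352*a^2 + 164*a + 20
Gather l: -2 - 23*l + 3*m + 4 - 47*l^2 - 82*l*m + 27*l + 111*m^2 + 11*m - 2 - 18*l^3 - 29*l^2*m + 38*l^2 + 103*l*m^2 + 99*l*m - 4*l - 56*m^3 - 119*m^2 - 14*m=-18*l^3 + l^2*(-29*m - 9) + l*(103*m^2 + 17*m) - 56*m^3 - 8*m^2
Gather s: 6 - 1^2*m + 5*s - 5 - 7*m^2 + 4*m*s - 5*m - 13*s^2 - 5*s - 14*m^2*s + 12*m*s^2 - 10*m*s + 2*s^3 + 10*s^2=-7*m^2 - 6*m + 2*s^3 + s^2*(12*m - 3) + s*(-14*m^2 - 6*m) + 1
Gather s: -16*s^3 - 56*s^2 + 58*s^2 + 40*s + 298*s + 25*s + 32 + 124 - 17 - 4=-16*s^3 + 2*s^2 + 363*s + 135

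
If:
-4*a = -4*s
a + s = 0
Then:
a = 0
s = 0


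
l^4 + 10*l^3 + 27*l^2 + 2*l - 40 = (l - 1)*(l + 2)*(l + 4)*(l + 5)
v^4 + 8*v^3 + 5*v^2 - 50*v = v*(v - 2)*(v + 5)^2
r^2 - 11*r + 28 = (r - 7)*(r - 4)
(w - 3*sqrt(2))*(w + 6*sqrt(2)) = w^2 + 3*sqrt(2)*w - 36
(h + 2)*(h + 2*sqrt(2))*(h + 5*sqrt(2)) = h^3 + 2*h^2 + 7*sqrt(2)*h^2 + 14*sqrt(2)*h + 20*h + 40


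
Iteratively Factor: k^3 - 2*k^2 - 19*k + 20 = (k - 1)*(k^2 - k - 20) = (k - 5)*(k - 1)*(k + 4)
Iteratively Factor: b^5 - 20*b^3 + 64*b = (b + 4)*(b^4 - 4*b^3 - 4*b^2 + 16*b) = b*(b + 4)*(b^3 - 4*b^2 - 4*b + 16) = b*(b + 2)*(b + 4)*(b^2 - 6*b + 8) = b*(b - 4)*(b + 2)*(b + 4)*(b - 2)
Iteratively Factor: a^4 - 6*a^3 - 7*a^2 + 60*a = (a - 4)*(a^3 - 2*a^2 - 15*a) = a*(a - 4)*(a^2 - 2*a - 15) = a*(a - 5)*(a - 4)*(a + 3)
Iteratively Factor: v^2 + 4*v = (v + 4)*(v)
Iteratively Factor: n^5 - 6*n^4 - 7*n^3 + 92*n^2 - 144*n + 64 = (n - 4)*(n^4 - 2*n^3 - 15*n^2 + 32*n - 16) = (n - 4)*(n + 4)*(n^3 - 6*n^2 + 9*n - 4) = (n - 4)^2*(n + 4)*(n^2 - 2*n + 1) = (n - 4)^2*(n - 1)*(n + 4)*(n - 1)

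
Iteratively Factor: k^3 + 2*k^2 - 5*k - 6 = (k + 1)*(k^2 + k - 6) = (k - 2)*(k + 1)*(k + 3)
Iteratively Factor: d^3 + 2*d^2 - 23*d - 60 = (d - 5)*(d^2 + 7*d + 12) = (d - 5)*(d + 3)*(d + 4)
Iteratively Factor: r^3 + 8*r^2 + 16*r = (r)*(r^2 + 8*r + 16) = r*(r + 4)*(r + 4)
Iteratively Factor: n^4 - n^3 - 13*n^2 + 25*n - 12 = (n - 1)*(n^3 - 13*n + 12) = (n - 3)*(n - 1)*(n^2 + 3*n - 4) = (n - 3)*(n - 1)*(n + 4)*(n - 1)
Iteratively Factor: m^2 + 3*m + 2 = (m + 2)*(m + 1)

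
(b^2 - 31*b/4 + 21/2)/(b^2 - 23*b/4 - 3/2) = (4*b - 7)/(4*b + 1)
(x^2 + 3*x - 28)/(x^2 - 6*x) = (x^2 + 3*x - 28)/(x*(x - 6))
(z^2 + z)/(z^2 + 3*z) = (z + 1)/(z + 3)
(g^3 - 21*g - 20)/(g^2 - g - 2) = (g^2 - g - 20)/(g - 2)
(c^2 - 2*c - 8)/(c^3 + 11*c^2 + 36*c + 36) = (c - 4)/(c^2 + 9*c + 18)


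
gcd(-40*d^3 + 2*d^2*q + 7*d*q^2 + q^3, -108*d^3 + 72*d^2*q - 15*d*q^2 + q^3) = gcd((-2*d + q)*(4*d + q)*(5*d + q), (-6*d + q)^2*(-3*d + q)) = 1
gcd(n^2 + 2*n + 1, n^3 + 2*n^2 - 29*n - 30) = n + 1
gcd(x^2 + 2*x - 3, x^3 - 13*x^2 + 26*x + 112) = 1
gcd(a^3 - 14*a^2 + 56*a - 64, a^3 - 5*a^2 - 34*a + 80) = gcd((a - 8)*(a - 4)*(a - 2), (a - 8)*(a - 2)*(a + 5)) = a^2 - 10*a + 16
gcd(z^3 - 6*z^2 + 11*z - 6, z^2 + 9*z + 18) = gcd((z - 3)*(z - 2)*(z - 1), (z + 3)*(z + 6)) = 1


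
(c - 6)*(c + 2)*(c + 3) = c^3 - c^2 - 24*c - 36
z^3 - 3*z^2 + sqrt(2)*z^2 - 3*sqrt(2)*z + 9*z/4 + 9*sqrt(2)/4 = (z - 3/2)^2*(z + sqrt(2))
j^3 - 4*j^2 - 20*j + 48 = (j - 6)*(j - 2)*(j + 4)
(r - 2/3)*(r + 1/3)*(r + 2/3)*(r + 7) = r^4 + 22*r^3/3 + 17*r^2/9 - 88*r/27 - 28/27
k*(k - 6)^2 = k^3 - 12*k^2 + 36*k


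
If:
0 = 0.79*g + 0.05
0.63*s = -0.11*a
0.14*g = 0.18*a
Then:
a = -0.05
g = -0.06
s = 0.01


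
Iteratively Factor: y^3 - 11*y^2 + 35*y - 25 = (y - 5)*(y^2 - 6*y + 5) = (y - 5)^2*(y - 1)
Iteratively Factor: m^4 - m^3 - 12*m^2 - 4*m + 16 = (m - 4)*(m^3 + 3*m^2 - 4) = (m - 4)*(m - 1)*(m^2 + 4*m + 4) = (m - 4)*(m - 1)*(m + 2)*(m + 2)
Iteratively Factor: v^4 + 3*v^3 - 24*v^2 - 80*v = (v - 5)*(v^3 + 8*v^2 + 16*v) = v*(v - 5)*(v^2 + 8*v + 16) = v*(v - 5)*(v + 4)*(v + 4)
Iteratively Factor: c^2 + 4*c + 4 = (c + 2)*(c + 2)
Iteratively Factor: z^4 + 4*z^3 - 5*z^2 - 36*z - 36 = (z + 2)*(z^3 + 2*z^2 - 9*z - 18) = (z + 2)*(z + 3)*(z^2 - z - 6) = (z + 2)^2*(z + 3)*(z - 3)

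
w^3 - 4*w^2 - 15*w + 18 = (w - 6)*(w - 1)*(w + 3)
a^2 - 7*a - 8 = (a - 8)*(a + 1)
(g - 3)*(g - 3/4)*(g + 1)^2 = g^4 - 7*g^3/4 - 17*g^2/4 + 3*g/4 + 9/4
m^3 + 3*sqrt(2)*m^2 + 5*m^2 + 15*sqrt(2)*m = m*(m + 5)*(m + 3*sqrt(2))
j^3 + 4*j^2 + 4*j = j*(j + 2)^2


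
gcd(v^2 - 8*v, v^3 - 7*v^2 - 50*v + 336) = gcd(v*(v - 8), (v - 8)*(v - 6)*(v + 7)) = v - 8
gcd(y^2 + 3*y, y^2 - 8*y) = y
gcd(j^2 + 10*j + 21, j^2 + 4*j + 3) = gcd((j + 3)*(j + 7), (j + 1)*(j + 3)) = j + 3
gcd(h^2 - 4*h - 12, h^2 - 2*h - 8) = h + 2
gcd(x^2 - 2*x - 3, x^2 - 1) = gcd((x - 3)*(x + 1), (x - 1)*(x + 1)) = x + 1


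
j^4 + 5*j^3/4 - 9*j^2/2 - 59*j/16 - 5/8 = (j - 2)*(j + 1/4)*(j + 1/2)*(j + 5/2)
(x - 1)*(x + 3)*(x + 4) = x^3 + 6*x^2 + 5*x - 12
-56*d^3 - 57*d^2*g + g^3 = (-8*d + g)*(d + g)*(7*d + g)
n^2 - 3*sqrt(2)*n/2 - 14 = (n - 7*sqrt(2)/2)*(n + 2*sqrt(2))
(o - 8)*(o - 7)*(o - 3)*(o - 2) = o^4 - 20*o^3 + 137*o^2 - 370*o + 336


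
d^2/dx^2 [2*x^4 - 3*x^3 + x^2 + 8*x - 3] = 24*x^2 - 18*x + 2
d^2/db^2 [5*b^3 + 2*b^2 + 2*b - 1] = 30*b + 4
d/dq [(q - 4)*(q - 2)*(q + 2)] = 3*q^2 - 8*q - 4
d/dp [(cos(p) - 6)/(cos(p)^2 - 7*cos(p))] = (sin(p) + 42*sin(p)/cos(p)^2 - 12*tan(p))/(cos(p) - 7)^2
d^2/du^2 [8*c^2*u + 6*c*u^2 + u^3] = 12*c + 6*u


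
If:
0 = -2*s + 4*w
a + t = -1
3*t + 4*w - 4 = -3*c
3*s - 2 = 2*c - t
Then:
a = 26*w/9 - 23/9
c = 14*w/9 - 2/9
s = 2*w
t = 14/9 - 26*w/9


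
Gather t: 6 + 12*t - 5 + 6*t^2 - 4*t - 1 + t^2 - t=7*t^2 + 7*t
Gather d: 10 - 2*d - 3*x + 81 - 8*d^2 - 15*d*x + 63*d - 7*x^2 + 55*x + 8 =-8*d^2 + d*(61 - 15*x) - 7*x^2 + 52*x + 99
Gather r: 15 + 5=20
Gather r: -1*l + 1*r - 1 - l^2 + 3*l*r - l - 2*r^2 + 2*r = -l^2 - 2*l - 2*r^2 + r*(3*l + 3) - 1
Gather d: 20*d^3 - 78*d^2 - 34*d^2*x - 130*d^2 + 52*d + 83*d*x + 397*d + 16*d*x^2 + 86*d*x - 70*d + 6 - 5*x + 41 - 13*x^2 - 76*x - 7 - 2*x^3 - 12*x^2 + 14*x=20*d^3 + d^2*(-34*x - 208) + d*(16*x^2 + 169*x + 379) - 2*x^3 - 25*x^2 - 67*x + 40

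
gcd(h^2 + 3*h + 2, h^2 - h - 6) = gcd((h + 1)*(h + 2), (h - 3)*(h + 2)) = h + 2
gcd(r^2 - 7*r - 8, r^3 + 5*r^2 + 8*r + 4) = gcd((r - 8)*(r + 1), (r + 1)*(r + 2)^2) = r + 1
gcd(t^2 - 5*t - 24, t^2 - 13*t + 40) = t - 8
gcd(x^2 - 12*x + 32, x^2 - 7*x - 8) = x - 8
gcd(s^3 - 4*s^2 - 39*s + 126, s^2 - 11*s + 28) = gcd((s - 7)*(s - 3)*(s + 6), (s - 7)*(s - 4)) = s - 7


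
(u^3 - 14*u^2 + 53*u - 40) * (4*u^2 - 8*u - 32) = 4*u^5 - 64*u^4 + 292*u^3 - 136*u^2 - 1376*u + 1280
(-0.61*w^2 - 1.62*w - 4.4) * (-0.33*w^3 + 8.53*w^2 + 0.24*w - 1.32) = 0.2013*w^5 - 4.6687*w^4 - 12.513*w^3 - 37.1156*w^2 + 1.0824*w + 5.808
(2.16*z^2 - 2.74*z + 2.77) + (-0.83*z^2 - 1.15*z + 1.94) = 1.33*z^2 - 3.89*z + 4.71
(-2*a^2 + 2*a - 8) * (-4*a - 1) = 8*a^3 - 6*a^2 + 30*a + 8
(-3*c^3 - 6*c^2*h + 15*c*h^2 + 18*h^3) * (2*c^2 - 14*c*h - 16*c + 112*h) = -6*c^5 + 30*c^4*h + 48*c^4 + 114*c^3*h^2 - 240*c^3*h - 174*c^2*h^3 - 912*c^2*h^2 - 252*c*h^4 + 1392*c*h^3 + 2016*h^4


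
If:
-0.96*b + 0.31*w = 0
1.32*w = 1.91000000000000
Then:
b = 0.47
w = 1.45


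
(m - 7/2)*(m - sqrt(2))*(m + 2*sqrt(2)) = m^3 - 7*m^2/2 + sqrt(2)*m^2 - 7*sqrt(2)*m/2 - 4*m + 14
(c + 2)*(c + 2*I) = c^2 + 2*c + 2*I*c + 4*I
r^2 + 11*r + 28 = (r + 4)*(r + 7)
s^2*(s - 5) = s^3 - 5*s^2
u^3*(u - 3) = u^4 - 3*u^3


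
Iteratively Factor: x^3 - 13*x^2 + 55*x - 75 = (x - 5)*(x^2 - 8*x + 15) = (x - 5)^2*(x - 3)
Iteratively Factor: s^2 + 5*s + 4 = (s + 1)*(s + 4)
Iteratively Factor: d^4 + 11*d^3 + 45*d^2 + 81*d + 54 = (d + 3)*(d^3 + 8*d^2 + 21*d + 18) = (d + 2)*(d + 3)*(d^2 + 6*d + 9) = (d + 2)*(d + 3)^2*(d + 3)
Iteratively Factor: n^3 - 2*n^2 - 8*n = (n - 4)*(n^2 + 2*n) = (n - 4)*(n + 2)*(n)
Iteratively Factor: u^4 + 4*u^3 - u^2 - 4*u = (u + 1)*(u^3 + 3*u^2 - 4*u) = (u + 1)*(u + 4)*(u^2 - u) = (u - 1)*(u + 1)*(u + 4)*(u)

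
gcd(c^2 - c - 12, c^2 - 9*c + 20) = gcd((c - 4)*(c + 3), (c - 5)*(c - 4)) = c - 4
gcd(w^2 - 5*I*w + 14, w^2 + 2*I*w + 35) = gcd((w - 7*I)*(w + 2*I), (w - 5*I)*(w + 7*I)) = 1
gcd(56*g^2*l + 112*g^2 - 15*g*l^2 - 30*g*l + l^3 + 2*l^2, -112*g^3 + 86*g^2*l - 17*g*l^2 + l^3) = 56*g^2 - 15*g*l + l^2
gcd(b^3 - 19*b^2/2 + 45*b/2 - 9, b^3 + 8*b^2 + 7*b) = 1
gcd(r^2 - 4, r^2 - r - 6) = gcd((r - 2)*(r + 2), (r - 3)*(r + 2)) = r + 2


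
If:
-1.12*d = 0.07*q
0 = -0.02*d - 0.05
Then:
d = -2.50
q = 40.00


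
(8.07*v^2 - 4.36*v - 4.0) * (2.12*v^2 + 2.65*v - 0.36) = 17.1084*v^4 + 12.1423*v^3 - 22.9392*v^2 - 9.0304*v + 1.44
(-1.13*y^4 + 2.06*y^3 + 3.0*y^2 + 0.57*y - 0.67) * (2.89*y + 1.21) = -3.2657*y^5 + 4.5861*y^4 + 11.1626*y^3 + 5.2773*y^2 - 1.2466*y - 0.8107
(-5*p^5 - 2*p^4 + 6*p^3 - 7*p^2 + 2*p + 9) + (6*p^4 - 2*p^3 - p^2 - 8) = -5*p^5 + 4*p^4 + 4*p^3 - 8*p^2 + 2*p + 1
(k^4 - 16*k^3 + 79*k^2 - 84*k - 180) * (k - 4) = k^5 - 20*k^4 + 143*k^3 - 400*k^2 + 156*k + 720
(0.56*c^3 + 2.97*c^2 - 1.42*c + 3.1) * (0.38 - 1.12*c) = -0.6272*c^4 - 3.1136*c^3 + 2.719*c^2 - 4.0116*c + 1.178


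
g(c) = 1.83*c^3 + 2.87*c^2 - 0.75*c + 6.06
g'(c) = 5.49*c^2 + 5.74*c - 0.75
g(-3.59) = -38.93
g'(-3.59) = 49.40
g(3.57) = 123.22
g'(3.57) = 89.71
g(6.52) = 630.39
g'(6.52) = 270.06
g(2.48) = 49.76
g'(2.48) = 47.25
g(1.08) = 10.90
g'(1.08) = 11.85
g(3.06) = 83.07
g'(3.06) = 68.22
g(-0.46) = 6.83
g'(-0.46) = -2.23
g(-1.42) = 7.67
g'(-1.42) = 2.17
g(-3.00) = -15.27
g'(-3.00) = 31.44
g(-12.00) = -2733.90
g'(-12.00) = 720.93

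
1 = 1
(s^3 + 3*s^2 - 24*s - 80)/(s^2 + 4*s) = s - 1 - 20/s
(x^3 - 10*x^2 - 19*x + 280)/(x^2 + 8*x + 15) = (x^2 - 15*x + 56)/(x + 3)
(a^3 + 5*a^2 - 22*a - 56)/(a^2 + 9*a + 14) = a - 4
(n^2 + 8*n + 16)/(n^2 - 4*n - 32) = (n + 4)/(n - 8)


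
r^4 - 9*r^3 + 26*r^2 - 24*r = r*(r - 4)*(r - 3)*(r - 2)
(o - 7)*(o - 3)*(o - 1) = o^3 - 11*o^2 + 31*o - 21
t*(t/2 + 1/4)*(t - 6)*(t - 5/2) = t^4/2 - 4*t^3 + 43*t^2/8 + 15*t/4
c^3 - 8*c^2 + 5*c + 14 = (c - 7)*(c - 2)*(c + 1)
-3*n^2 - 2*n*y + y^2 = (-3*n + y)*(n + y)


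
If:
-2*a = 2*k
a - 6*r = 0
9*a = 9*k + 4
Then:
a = 2/9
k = -2/9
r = 1/27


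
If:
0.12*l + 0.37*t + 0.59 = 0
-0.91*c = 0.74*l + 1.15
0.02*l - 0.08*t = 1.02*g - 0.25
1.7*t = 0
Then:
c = 2.73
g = 0.15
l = -4.92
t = 0.00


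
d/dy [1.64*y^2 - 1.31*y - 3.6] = 3.28*y - 1.31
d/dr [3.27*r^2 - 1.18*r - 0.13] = 6.54*r - 1.18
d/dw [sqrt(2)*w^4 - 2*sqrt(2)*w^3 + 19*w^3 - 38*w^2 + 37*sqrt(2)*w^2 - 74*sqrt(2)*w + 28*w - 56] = 4*sqrt(2)*w^3 - 6*sqrt(2)*w^2 + 57*w^2 - 76*w + 74*sqrt(2)*w - 74*sqrt(2) + 28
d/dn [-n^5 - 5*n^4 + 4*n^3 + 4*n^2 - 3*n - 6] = -5*n^4 - 20*n^3 + 12*n^2 + 8*n - 3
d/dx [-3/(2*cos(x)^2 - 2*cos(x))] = 3*(sin(x)/cos(x)^2 - 2*tan(x))/(2*(cos(x) - 1)^2)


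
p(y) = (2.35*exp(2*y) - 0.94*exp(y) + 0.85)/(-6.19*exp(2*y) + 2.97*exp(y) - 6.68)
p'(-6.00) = 0.00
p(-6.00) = -0.13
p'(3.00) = 0.00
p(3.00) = -0.38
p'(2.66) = -0.00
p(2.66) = -0.38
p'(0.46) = -0.14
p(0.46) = -0.30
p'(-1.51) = -0.00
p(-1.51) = -0.12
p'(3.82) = 0.00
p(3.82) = -0.38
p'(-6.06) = 0.00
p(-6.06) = -0.13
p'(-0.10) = -0.16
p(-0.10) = -0.21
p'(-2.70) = 0.00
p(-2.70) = -0.12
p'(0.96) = -0.07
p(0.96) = -0.35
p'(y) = (4.7*exp(2*y) - 0.94*exp(y))/(-6.19*exp(2*y) + 2.97*exp(y) - 6.68) + (12.38*exp(2*y) - 2.97*exp(y))*(2.35*exp(2*y) - 0.94*exp(y) + 0.85)/(-6.19*exp(2*y) + 2.97*exp(y) - 6.68)^2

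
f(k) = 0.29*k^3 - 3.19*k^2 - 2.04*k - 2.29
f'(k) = 0.87*k^2 - 6.38*k - 2.04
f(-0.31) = -1.97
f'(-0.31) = 0.02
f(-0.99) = -3.68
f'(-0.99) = 5.13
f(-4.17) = -70.28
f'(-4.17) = 39.69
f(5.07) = -56.84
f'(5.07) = -12.02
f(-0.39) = -2.00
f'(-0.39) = 0.58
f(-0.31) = -1.97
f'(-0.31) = 0.02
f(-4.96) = -106.04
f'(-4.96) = 51.01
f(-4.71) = -93.75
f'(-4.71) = 47.31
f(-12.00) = -938.29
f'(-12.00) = 199.80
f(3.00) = -29.29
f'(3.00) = -13.35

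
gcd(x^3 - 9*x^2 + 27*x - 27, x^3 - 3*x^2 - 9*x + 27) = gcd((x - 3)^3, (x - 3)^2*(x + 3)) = x^2 - 6*x + 9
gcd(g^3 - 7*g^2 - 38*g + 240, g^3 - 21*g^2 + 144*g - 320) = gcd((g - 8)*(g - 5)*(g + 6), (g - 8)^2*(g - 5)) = g^2 - 13*g + 40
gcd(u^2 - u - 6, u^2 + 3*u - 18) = u - 3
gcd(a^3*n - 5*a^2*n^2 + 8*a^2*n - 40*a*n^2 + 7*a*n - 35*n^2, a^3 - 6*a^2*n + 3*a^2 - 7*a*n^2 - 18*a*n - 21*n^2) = 1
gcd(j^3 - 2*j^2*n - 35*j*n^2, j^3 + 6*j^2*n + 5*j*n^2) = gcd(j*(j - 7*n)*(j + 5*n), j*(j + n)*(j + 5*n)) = j^2 + 5*j*n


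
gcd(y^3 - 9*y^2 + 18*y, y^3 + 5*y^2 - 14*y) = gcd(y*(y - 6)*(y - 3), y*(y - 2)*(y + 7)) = y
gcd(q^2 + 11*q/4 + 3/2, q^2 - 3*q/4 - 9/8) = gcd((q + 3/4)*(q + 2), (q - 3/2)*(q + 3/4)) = q + 3/4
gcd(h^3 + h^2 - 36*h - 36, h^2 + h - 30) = h + 6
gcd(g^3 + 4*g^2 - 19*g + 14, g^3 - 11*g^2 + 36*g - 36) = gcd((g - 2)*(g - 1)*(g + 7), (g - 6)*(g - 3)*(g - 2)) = g - 2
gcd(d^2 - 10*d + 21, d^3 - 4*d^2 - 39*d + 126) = d^2 - 10*d + 21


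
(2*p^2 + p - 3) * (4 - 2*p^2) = -4*p^4 - 2*p^3 + 14*p^2 + 4*p - 12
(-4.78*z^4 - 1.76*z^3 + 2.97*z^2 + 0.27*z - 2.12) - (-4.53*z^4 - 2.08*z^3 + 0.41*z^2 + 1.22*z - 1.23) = -0.25*z^4 + 0.32*z^3 + 2.56*z^2 - 0.95*z - 0.89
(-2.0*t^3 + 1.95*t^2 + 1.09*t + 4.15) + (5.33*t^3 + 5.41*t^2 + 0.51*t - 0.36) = 3.33*t^3 + 7.36*t^2 + 1.6*t + 3.79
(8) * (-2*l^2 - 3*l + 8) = -16*l^2 - 24*l + 64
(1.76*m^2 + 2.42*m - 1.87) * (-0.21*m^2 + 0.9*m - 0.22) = -0.3696*m^4 + 1.0758*m^3 + 2.1835*m^2 - 2.2154*m + 0.4114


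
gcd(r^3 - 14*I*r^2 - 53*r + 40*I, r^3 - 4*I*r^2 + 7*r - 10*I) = r^2 - 6*I*r - 5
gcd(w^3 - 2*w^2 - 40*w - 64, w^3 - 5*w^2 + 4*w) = 1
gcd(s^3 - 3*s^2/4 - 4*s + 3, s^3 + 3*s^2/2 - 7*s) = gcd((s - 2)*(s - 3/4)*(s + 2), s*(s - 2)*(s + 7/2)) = s - 2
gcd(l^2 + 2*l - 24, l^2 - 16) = l - 4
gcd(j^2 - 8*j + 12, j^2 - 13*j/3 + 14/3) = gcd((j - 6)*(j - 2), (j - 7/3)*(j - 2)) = j - 2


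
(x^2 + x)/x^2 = (x + 1)/x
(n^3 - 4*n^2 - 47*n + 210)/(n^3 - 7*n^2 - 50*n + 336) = (n - 5)/(n - 8)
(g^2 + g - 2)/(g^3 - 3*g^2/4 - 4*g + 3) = 4*(g - 1)/(4*g^2 - 11*g + 6)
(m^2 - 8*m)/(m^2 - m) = (m - 8)/(m - 1)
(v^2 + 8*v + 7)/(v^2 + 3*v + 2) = (v + 7)/(v + 2)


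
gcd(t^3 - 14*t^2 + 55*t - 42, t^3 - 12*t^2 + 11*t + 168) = t - 7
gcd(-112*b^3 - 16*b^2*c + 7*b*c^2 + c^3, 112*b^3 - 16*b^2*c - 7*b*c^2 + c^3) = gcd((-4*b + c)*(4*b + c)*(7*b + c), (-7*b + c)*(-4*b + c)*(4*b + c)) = 16*b^2 - c^2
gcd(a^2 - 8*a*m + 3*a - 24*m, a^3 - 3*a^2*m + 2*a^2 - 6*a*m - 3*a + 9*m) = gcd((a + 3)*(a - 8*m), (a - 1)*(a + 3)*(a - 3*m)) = a + 3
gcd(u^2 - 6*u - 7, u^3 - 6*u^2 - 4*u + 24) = 1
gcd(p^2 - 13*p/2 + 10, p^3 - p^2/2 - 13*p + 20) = p - 5/2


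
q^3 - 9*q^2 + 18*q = q*(q - 6)*(q - 3)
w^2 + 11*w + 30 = (w + 5)*(w + 6)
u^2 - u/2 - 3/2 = (u - 3/2)*(u + 1)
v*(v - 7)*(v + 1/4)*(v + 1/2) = v^4 - 25*v^3/4 - 41*v^2/8 - 7*v/8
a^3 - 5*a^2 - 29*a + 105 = (a - 7)*(a - 3)*(a + 5)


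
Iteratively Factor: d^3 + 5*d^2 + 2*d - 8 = (d + 4)*(d^2 + d - 2) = (d + 2)*(d + 4)*(d - 1)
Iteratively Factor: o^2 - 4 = (o + 2)*(o - 2)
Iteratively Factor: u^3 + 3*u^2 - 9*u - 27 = (u + 3)*(u^2 - 9) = (u - 3)*(u + 3)*(u + 3)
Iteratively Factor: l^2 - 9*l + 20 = (l - 5)*(l - 4)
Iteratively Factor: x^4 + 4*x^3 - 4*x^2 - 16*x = (x + 2)*(x^3 + 2*x^2 - 8*x) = x*(x + 2)*(x^2 + 2*x - 8) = x*(x + 2)*(x + 4)*(x - 2)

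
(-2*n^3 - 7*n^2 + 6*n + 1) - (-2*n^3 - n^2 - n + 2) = -6*n^2 + 7*n - 1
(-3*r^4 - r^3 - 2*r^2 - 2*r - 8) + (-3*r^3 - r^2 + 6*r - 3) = -3*r^4 - 4*r^3 - 3*r^2 + 4*r - 11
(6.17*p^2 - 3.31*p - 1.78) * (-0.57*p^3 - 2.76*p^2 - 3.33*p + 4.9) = -3.5169*p^5 - 15.1425*p^4 - 10.3959*p^3 + 46.1681*p^2 - 10.2916*p - 8.722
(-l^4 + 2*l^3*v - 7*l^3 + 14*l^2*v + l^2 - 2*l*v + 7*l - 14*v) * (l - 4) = -l^5 + 2*l^4*v - 3*l^4 + 6*l^3*v + 29*l^3 - 58*l^2*v + 3*l^2 - 6*l*v - 28*l + 56*v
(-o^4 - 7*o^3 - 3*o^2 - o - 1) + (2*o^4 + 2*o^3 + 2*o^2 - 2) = o^4 - 5*o^3 - o^2 - o - 3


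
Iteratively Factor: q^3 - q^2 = (q - 1)*(q^2) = q*(q - 1)*(q)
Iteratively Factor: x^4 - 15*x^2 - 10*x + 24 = (x + 2)*(x^3 - 2*x^2 - 11*x + 12) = (x - 1)*(x + 2)*(x^2 - x - 12) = (x - 1)*(x + 2)*(x + 3)*(x - 4)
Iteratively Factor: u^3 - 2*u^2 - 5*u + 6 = (u - 3)*(u^2 + u - 2) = (u - 3)*(u - 1)*(u + 2)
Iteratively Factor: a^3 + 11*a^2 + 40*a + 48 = (a + 3)*(a^2 + 8*a + 16) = (a + 3)*(a + 4)*(a + 4)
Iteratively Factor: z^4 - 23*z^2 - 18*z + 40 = (z + 4)*(z^3 - 4*z^2 - 7*z + 10) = (z - 1)*(z + 4)*(z^2 - 3*z - 10) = (z - 5)*(z - 1)*(z + 4)*(z + 2)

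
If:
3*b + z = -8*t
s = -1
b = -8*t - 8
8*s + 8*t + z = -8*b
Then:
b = 8/5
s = -1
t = -6/5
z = 24/5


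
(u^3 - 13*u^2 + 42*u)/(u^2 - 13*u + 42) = u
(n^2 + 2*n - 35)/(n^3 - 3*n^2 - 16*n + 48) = (n^2 + 2*n - 35)/(n^3 - 3*n^2 - 16*n + 48)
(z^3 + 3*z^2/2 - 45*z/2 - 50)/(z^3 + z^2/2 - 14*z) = (2*z^2 - 5*z - 25)/(z*(2*z - 7))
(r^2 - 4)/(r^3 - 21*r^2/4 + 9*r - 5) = 4*(r + 2)/(4*r^2 - 13*r + 10)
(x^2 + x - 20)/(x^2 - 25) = (x - 4)/(x - 5)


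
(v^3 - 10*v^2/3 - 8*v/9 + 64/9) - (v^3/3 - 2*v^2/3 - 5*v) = 2*v^3/3 - 8*v^2/3 + 37*v/9 + 64/9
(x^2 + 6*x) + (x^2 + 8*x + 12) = 2*x^2 + 14*x + 12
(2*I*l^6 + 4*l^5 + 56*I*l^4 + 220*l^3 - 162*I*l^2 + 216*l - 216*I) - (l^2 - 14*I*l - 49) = 2*I*l^6 + 4*l^5 + 56*I*l^4 + 220*l^3 - l^2 - 162*I*l^2 + 216*l + 14*I*l + 49 - 216*I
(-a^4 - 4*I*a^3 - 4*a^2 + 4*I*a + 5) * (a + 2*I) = -a^5 - 6*I*a^4 + 4*a^3 - 4*I*a^2 - 3*a + 10*I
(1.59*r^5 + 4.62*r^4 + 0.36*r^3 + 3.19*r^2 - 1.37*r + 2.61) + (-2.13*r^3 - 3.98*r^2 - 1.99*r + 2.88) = 1.59*r^5 + 4.62*r^4 - 1.77*r^3 - 0.79*r^2 - 3.36*r + 5.49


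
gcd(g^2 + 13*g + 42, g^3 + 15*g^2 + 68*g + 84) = g^2 + 13*g + 42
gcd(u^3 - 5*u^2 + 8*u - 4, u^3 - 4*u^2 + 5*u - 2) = u^2 - 3*u + 2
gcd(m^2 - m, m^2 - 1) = m - 1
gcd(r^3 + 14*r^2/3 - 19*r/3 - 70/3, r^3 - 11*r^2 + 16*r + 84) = r + 2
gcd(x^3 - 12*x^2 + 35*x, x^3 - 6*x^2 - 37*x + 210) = x^2 - 12*x + 35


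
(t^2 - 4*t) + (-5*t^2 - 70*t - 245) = -4*t^2 - 74*t - 245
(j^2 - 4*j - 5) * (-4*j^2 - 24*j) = -4*j^4 - 8*j^3 + 116*j^2 + 120*j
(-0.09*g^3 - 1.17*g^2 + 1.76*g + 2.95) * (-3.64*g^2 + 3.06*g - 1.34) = 0.3276*g^5 + 3.9834*g^4 - 9.866*g^3 - 3.7846*g^2 + 6.6686*g - 3.953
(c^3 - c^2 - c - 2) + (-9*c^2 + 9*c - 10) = c^3 - 10*c^2 + 8*c - 12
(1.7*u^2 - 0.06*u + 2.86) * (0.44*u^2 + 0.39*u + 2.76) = 0.748*u^4 + 0.6366*u^3 + 5.927*u^2 + 0.9498*u + 7.8936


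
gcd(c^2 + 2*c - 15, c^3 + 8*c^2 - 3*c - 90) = c^2 + 2*c - 15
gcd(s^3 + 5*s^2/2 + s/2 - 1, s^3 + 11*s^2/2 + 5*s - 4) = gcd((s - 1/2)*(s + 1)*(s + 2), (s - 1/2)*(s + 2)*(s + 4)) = s^2 + 3*s/2 - 1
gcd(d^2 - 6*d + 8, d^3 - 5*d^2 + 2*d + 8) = d^2 - 6*d + 8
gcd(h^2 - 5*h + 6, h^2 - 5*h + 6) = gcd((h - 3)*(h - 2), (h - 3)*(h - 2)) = h^2 - 5*h + 6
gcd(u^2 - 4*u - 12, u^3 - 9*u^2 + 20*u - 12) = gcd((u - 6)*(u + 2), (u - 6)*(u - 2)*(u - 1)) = u - 6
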